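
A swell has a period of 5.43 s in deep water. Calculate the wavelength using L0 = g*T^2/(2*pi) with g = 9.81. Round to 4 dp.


L0 = g * T^2 / (2 * pi)
L0 = 9.81 * 5.43^2 / (2 * pi)
L0 = 9.81 * 29.4849 / 6.28319
L0 = 289.2469 / 6.28319
L0 = 46.0351 m

46.0351


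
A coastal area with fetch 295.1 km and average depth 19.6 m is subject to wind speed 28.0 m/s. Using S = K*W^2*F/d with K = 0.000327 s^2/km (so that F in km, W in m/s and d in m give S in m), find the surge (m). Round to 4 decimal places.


S = K * W^2 * F / d
W^2 = 28.0^2 = 784.00
S = 0.000327 * 784.00 * 295.1 / 19.6
Numerator = 0.000327 * 784.00 * 295.1 = 75.654197
S = 75.654197 / 19.6 = 3.8599 m

3.8599


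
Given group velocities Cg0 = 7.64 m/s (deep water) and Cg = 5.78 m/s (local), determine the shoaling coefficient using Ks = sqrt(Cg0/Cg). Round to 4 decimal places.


Ks = sqrt(Cg0 / Cg)
Ks = sqrt(7.64 / 5.78)
Ks = sqrt(1.3218)
Ks = 1.1497

1.1497


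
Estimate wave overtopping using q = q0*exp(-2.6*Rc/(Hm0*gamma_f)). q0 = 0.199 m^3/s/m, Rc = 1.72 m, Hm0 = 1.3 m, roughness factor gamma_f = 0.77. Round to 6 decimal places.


q = q0 * exp(-2.6 * Rc / (Hm0 * gamma_f))
Exponent = -2.6 * 1.72 / (1.3 * 0.77)
= -2.6 * 1.72 / 1.0010
= -4.467532
exp(-4.467532) = 0.011476
q = 0.199 * 0.011476
q = 0.002284 m^3/s/m

0.002284


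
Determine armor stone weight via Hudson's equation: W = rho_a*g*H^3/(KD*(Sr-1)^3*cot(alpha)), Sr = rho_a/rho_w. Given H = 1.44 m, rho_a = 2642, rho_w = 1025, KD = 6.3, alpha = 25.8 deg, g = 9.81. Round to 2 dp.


Sr = rho_a / rho_w = 2642 / 1025 = 2.577561
(Sr - 1) = 1.577561
(Sr - 1)^3 = 3.926074
cot(25.8) = 1 / tan(25.8) = 1 / 0.483419 = 2.068599
Numerator = 2642 * 9.81 * 1.44^3 = 77390.7930
Denominator = 6.3 * 3.926074 * 2.068599 = 51.165285
W = 77390.7930 / 51.165285
W = 1512.56 N

1512.56


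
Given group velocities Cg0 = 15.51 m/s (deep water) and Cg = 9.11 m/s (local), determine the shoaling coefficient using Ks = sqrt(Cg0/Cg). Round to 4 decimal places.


Ks = sqrt(Cg0 / Cg)
Ks = sqrt(15.51 / 9.11)
Ks = sqrt(1.7025)
Ks = 1.3048

1.3048


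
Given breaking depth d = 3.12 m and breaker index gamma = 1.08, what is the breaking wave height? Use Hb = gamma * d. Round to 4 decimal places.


Hb = gamma * d
Hb = 1.08 * 3.12
Hb = 3.3696 m

3.3696


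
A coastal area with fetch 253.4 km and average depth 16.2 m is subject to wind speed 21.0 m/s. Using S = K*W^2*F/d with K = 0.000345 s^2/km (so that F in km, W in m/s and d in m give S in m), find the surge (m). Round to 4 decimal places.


S = K * W^2 * F / d
W^2 = 21.0^2 = 441.00
S = 0.000345 * 441.00 * 253.4 / 16.2
Numerator = 0.000345 * 441.00 * 253.4 = 38.553543
S = 38.553543 / 16.2 = 2.3798 m

2.3798


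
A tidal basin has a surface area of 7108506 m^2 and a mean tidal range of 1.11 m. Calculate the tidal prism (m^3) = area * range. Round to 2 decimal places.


Tidal prism = Area * Tidal range
P = 7108506 * 1.11
P = 7890441.66 m^3

7890441.66


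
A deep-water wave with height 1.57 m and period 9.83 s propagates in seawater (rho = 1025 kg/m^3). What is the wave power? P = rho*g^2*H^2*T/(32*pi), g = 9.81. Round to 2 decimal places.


P = rho * g^2 * H^2 * T / (32 * pi)
P = 1025 * 9.81^2 * 1.57^2 * 9.83 / (32 * pi)
P = 1025 * 96.2361 * 2.4649 * 9.83 / 100.53096
P = 23774.69 W/m

23774.69


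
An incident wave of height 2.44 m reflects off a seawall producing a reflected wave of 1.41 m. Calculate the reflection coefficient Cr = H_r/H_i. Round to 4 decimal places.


Cr = H_r / H_i
Cr = 1.41 / 2.44
Cr = 0.5779

0.5779


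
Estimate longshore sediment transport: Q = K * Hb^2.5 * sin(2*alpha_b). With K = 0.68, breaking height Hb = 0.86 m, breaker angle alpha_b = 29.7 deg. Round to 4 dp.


Q = K * Hb^2.5 * sin(2 * alpha_b)
Hb^2.5 = 0.86^2.5 = 0.685877
sin(2 * 29.7) = sin(59.4) = 0.860742
Q = 0.68 * 0.685877 * 0.860742
Q = 0.4014 m^3/s

0.4014


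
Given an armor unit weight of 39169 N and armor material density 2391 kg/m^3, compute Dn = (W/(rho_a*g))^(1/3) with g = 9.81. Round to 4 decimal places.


V = W / (rho_a * g)
V = 39169 / (2391 * 9.81)
V = 39169 / 23455.71
V = 1.669913 m^3
Dn = V^(1/3) = 1.669913^(1/3)
Dn = 1.1864 m

1.1864


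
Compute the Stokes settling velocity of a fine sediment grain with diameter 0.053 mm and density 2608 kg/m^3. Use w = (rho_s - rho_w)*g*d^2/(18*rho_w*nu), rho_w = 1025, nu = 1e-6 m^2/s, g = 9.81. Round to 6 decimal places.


w = (rho_s - rho_w) * g * d^2 / (18 * rho_w * nu)
d = 0.053 mm = 0.000053 m
rho_s - rho_w = 2608 - 1025 = 1583
Numerator = 1583 * 9.81 * (0.000053)^2 = 0.000043621607
Denominator = 18 * 1025 * 1e-6 = 0.018450
w = 0.002364 m/s

0.002364


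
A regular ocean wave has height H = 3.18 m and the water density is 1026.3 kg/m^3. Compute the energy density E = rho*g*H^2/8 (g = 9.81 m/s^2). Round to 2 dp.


E = (1/8) * rho * g * H^2
E = (1/8) * 1026.3 * 9.81 * 3.18^2
E = 0.125 * 1026.3 * 9.81 * 10.1124
E = 12726.46 J/m^2

12726.46


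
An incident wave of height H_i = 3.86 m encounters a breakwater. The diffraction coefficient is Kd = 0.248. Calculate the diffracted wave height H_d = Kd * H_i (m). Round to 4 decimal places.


H_d = Kd * H_i
H_d = 0.248 * 3.86
H_d = 0.9573 m

0.9573


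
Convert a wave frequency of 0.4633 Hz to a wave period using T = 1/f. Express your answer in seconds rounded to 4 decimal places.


T = 1 / f
T = 1 / 0.4633
T = 2.1584 s

2.1584


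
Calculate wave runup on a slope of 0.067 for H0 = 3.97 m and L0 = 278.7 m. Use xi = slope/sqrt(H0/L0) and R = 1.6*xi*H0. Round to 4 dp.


xi = slope / sqrt(H0/L0)
H0/L0 = 3.97/278.7 = 0.014245
sqrt(0.014245) = 0.119351
xi = 0.067 / 0.119351 = 0.561368
R = 1.6 * xi * H0 = 1.6 * 0.561368 * 3.97
R = 3.5658 m

3.5658


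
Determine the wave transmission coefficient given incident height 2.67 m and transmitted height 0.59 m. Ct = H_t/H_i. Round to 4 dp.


Ct = H_t / H_i
Ct = 0.59 / 2.67
Ct = 0.2210

0.2210


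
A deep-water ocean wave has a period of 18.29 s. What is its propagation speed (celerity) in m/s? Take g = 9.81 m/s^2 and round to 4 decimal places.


We use the deep-water celerity formula:
C = g * T / (2 * pi)
C = 9.81 * 18.29 / (2 * 3.14159...)
C = 179.424900 / 6.283185
C = 28.5564 m/s

28.5564


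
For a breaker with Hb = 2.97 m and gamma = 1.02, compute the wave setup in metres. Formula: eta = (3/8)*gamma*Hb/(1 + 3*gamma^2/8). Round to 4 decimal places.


eta = (3/8) * gamma * Hb / (1 + 3*gamma^2/8)
Numerator = (3/8) * 1.02 * 2.97 = 1.136025
Denominator = 1 + 3*1.02^2/8 = 1 + 0.390150 = 1.390150
eta = 1.136025 / 1.390150
eta = 0.8172 m

0.8172


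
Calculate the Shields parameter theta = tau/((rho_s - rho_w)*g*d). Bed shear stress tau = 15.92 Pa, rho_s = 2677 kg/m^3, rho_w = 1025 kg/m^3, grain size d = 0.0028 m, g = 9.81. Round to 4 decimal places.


theta = tau / ((rho_s - rho_w) * g * d)
rho_s - rho_w = 2677 - 1025 = 1652
Denominator = 1652 * 9.81 * 0.0028 = 45.377136
theta = 15.92 / 45.377136
theta = 0.3508

0.3508


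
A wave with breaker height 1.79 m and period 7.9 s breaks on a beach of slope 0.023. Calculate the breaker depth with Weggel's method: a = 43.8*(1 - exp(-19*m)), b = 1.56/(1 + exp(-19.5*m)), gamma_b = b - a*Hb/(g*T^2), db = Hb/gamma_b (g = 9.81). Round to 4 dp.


a = 43.8 * (1 - exp(-19 * m))
exp(-19 * 0.023) = exp(-0.4370) = 0.645971
a = 43.8 * (1 - 0.645971) = 15.506451
b = 1.56 / (1 + exp(-19.5 * m))
exp(-19.5 * 0.023) = exp(-0.4485) = 0.638585
b = 1.56 / (1 + 0.638585) = 0.952041
Hb / (g * T^2) = 1.79 / (9.81 * 7.9^2) = 1.79 / 612.2421 = 0.00292368
gamma_b = b - a * Hb/(g*T^2) = 0.952041 - 15.506451 * 0.00292368 = 0.906705
db = Hb / gamma_b = 1.79 / 0.906705
db = 1.9742 m

1.9742


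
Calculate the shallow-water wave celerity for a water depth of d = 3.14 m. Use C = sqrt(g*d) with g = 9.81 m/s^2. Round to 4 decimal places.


Using the shallow-water approximation:
C = sqrt(g * d) = sqrt(9.81 * 3.14)
C = sqrt(30.8034)
C = 5.5501 m/s

5.5501


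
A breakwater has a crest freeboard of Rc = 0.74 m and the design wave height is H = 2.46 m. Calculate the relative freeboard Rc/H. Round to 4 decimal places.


Relative freeboard = Rc / H
= 0.74 / 2.46
= 0.3008

0.3008


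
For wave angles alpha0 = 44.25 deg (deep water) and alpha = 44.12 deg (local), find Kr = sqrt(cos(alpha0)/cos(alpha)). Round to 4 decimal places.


Kr = sqrt(cos(alpha0) / cos(alpha))
cos(44.25) = 0.716302
cos(44.12) = 0.717883
Kr = sqrt(0.716302 / 0.717883)
Kr = sqrt(0.997797)
Kr = 0.9989

0.9989


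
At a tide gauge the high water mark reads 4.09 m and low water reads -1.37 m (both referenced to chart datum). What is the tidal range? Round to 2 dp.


Tidal range = High water - Low water
Tidal range = 4.09 - (-1.37)
Tidal range = 5.46 m

5.46


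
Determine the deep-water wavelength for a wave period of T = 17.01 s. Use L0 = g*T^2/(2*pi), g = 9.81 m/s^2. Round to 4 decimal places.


L0 = g * T^2 / (2 * pi)
L0 = 9.81 * 17.01^2 / (2 * pi)
L0 = 9.81 * 289.3401 / 6.28319
L0 = 2838.4264 / 6.28319
L0 = 451.7496 m

451.7496


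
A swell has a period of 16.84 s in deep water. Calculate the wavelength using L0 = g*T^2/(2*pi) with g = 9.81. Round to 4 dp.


L0 = g * T^2 / (2 * pi)
L0 = 9.81 * 16.84^2 / (2 * pi)
L0 = 9.81 * 283.5856 / 6.28319
L0 = 2781.9747 / 6.28319
L0 = 442.7650 m

442.7650


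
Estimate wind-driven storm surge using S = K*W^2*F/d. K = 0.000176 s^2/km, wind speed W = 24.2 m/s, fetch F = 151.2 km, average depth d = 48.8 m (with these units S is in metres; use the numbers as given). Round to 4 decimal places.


S = K * W^2 * F / d
W^2 = 24.2^2 = 585.64
S = 0.000176 * 585.64 * 151.2 / 48.8
Numerator = 0.000176 * 585.64 * 151.2 = 15.584583
S = 15.584583 / 48.8 = 0.3194 m

0.3194


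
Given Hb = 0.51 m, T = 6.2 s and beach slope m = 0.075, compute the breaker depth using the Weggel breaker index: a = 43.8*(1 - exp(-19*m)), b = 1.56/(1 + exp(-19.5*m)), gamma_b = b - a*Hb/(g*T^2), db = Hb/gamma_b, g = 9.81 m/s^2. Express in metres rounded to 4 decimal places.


a = 43.8 * (1 - exp(-19 * m))
exp(-19 * 0.075) = exp(-1.4250) = 0.240508
a = 43.8 * (1 - 0.240508) = 33.265729
b = 1.56 / (1 + exp(-19.5 * m))
exp(-19.5 * 0.075) = exp(-1.4625) = 0.231656
b = 1.56 / (1 + 0.231656) = 1.266587
Hb / (g * T^2) = 0.51 / (9.81 * 6.2^2) = 0.51 / 377.0964 = 0.00135244
gamma_b = b - a * Hb/(g*T^2) = 1.266587 - 33.265729 * 0.00135244 = 1.221597
db = Hb / gamma_b = 0.51 / 1.221597
db = 0.4175 m

0.4175


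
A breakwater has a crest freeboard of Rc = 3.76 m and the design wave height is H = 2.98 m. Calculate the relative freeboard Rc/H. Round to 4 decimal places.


Relative freeboard = Rc / H
= 3.76 / 2.98
= 1.2617

1.2617


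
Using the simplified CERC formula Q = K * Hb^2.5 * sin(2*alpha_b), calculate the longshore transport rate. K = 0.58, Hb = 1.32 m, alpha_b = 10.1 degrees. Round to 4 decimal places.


Q = K * Hb^2.5 * sin(2 * alpha_b)
Hb^2.5 = 1.32^2.5 = 2.001865
sin(2 * 10.1) = sin(20.2) = 0.345298
Q = 0.58 * 2.001865 * 0.345298
Q = 0.4009 m^3/s

0.4009


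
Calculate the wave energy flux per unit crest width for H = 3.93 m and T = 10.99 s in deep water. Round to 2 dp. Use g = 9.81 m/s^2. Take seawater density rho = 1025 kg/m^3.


P = rho * g^2 * H^2 * T / (32 * pi)
P = 1025 * 9.81^2 * 3.93^2 * 10.99 / (32 * pi)
P = 1025 * 96.2361 * 15.4449 * 10.99 / 100.53096
P = 166550.07 W/m

166550.07


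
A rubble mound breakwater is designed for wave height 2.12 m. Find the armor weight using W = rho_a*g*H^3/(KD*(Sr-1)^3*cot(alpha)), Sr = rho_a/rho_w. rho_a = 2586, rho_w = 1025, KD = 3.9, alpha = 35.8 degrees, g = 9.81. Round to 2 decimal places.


Sr = rho_a / rho_w = 2586 / 1025 = 2.522927
(Sr - 1) = 1.522927
(Sr - 1)^3 = 3.532134
cot(35.8) = 1 / tan(35.8) = 1 / 0.721223 = 1.386534
Numerator = 2586 * 9.81 * 2.12^3 = 241715.8397
Denominator = 3.9 * 3.532134 * 1.386534 = 19.099953
W = 241715.8397 / 19.099953
W = 12655.31 N

12655.31


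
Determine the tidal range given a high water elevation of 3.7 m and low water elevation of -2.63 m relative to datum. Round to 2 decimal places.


Tidal range = High water - Low water
Tidal range = 3.7 - (-2.63)
Tidal range = 6.33 m

6.33


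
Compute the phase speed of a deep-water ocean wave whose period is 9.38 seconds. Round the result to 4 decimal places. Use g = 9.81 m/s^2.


We use the deep-water celerity formula:
C = g * T / (2 * pi)
C = 9.81 * 9.38 / (2 * 3.14159...)
C = 92.017800 / 6.283185
C = 14.6451 m/s

14.6451


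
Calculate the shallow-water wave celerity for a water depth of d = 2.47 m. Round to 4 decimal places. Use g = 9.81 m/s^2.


Using the shallow-water approximation:
C = sqrt(g * d) = sqrt(9.81 * 2.47)
C = sqrt(24.2307)
C = 4.9225 m/s

4.9225


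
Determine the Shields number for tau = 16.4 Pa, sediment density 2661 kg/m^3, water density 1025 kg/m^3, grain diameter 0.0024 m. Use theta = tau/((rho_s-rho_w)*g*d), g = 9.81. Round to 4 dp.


theta = tau / ((rho_s - rho_w) * g * d)
rho_s - rho_w = 2661 - 1025 = 1636
Denominator = 1636 * 9.81 * 0.0024 = 38.517984
theta = 16.4 / 38.517984
theta = 0.4258

0.4258


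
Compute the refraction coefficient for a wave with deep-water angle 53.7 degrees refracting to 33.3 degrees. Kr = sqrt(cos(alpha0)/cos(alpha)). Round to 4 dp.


Kr = sqrt(cos(alpha0) / cos(alpha))
cos(53.7) = 0.592013
cos(33.3) = 0.835807
Kr = sqrt(0.592013 / 0.835807)
Kr = sqrt(0.708313)
Kr = 0.8416

0.8416


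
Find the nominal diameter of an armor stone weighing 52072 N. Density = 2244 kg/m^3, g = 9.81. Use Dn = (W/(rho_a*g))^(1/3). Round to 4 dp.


V = W / (rho_a * g)
V = 52072 / (2244 * 9.81)
V = 52072 / 22013.64
V = 2.365443 m^3
Dn = V^(1/3) = 2.365443^(1/3)
Dn = 1.3324 m

1.3324


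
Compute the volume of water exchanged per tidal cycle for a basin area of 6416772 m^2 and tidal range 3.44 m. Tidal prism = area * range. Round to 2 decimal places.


Tidal prism = Area * Tidal range
P = 6416772 * 3.44
P = 22073695.68 m^3

22073695.68


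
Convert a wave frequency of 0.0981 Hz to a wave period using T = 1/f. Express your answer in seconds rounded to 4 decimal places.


T = 1 / f
T = 1 / 0.0981
T = 10.1937 s

10.1937


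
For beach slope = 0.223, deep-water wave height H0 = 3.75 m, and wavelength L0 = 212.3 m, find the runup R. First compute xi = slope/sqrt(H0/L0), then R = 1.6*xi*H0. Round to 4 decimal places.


xi = slope / sqrt(H0/L0)
H0/L0 = 3.75/212.3 = 0.017664
sqrt(0.017664) = 0.132905
xi = 0.223 / 0.132905 = 1.677893
R = 1.6 * xi * H0 = 1.6 * 1.677893 * 3.75
R = 10.0674 m

10.0674


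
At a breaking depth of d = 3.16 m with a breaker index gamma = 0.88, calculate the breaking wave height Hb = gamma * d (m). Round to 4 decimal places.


Hb = gamma * d
Hb = 0.88 * 3.16
Hb = 2.7808 m

2.7808


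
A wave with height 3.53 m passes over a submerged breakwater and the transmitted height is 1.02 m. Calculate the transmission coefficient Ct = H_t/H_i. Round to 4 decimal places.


Ct = H_t / H_i
Ct = 1.02 / 3.53
Ct = 0.2890

0.2890


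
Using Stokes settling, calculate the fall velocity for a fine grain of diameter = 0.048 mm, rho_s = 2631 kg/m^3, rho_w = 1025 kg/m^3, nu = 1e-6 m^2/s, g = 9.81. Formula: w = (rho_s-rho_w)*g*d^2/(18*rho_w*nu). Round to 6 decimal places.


w = (rho_s - rho_w) * g * d^2 / (18 * rho_w * nu)
d = 0.048 mm = 0.000048 m
rho_s - rho_w = 2631 - 1025 = 1606
Numerator = 1606 * 9.81 * (0.000048)^2 = 0.000036299197
Denominator = 18 * 1025 * 1e-6 = 0.018450
w = 0.001967 m/s

0.001967


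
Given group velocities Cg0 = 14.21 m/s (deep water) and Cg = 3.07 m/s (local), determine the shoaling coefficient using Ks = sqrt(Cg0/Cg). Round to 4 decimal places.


Ks = sqrt(Cg0 / Cg)
Ks = sqrt(14.21 / 3.07)
Ks = sqrt(4.6287)
Ks = 2.1514

2.1514


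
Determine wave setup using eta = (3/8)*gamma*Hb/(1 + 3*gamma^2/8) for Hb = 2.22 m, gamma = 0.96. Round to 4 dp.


eta = (3/8) * gamma * Hb / (1 + 3*gamma^2/8)
Numerator = (3/8) * 0.96 * 2.22 = 0.799200
Denominator = 1 + 3*0.96^2/8 = 1 + 0.345600 = 1.345600
eta = 0.799200 / 1.345600
eta = 0.5939 m

0.5939


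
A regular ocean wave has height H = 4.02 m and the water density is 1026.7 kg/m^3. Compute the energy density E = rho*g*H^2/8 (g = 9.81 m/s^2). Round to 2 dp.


E = (1/8) * rho * g * H^2
E = (1/8) * 1026.7 * 9.81 * 4.02^2
E = 0.125 * 1026.7 * 9.81 * 16.1604
E = 20345.80 J/m^2

20345.80


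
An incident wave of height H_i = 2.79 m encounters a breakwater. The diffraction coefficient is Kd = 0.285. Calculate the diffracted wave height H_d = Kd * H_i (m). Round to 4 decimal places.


H_d = Kd * H_i
H_d = 0.285 * 2.79
H_d = 0.7952 m

0.7952


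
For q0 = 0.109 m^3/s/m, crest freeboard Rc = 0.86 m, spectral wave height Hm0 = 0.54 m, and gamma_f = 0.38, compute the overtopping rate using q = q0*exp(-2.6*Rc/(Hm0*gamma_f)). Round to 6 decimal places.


q = q0 * exp(-2.6 * Rc / (Hm0 * gamma_f))
Exponent = -2.6 * 0.86 / (0.54 * 0.38)
= -2.6 * 0.86 / 0.2052
= -10.896686
exp(-10.896686) = 0.000019
q = 0.109 * 0.000019
q = 0.000002 m^3/s/m

0.000002


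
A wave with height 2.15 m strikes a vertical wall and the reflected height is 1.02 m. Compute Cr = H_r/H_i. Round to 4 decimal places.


Cr = H_r / H_i
Cr = 1.02 / 2.15
Cr = 0.4744

0.4744


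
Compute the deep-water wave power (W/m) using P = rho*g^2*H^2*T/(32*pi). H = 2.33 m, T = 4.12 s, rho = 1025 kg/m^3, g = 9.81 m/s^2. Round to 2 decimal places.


P = rho * g^2 * H^2 * T / (32 * pi)
P = 1025 * 9.81^2 * 2.33^2 * 4.12 / (32 * pi)
P = 1025 * 96.2361 * 5.4289 * 4.12 / 100.53096
P = 21946.79 W/m

21946.79


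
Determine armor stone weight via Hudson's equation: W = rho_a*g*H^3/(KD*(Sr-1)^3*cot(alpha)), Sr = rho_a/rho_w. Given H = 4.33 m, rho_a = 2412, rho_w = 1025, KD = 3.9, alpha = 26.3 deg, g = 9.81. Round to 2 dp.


Sr = rho_a / rho_w = 2412 / 1025 = 2.353171
(Sr - 1) = 1.353171
(Sr - 1)^3 = 2.477752
cot(26.3) = 1 / tan(26.3) = 1 / 0.494231 = 2.023346
Numerator = 2412 * 9.81 * 4.33^3 = 1920923.1917
Denominator = 3.9 * 2.477752 * 2.023346 = 19.552064
W = 1920923.1917 / 19.552064
W = 98246.57 N

98246.57


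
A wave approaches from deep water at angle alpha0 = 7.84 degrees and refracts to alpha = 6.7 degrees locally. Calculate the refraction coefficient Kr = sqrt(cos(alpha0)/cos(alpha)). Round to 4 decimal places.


Kr = sqrt(cos(alpha0) / cos(alpha))
cos(7.84) = 0.990653
cos(6.7) = 0.993171
Kr = sqrt(0.990653 / 0.993171)
Kr = sqrt(0.997465)
Kr = 0.9987

0.9987


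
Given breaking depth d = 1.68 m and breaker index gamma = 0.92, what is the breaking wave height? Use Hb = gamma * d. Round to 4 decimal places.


Hb = gamma * d
Hb = 0.92 * 1.68
Hb = 1.5456 m

1.5456


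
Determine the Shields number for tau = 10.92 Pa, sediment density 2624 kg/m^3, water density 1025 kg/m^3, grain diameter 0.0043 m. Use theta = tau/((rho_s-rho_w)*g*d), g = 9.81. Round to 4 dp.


theta = tau / ((rho_s - rho_w) * g * d)
rho_s - rho_w = 2624 - 1025 = 1599
Denominator = 1599 * 9.81 * 0.0043 = 67.450617
theta = 10.92 / 67.450617
theta = 0.1619

0.1619


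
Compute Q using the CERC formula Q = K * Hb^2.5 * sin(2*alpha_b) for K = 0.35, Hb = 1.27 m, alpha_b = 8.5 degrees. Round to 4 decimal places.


Q = K * Hb^2.5 * sin(2 * alpha_b)
Hb^2.5 = 1.27^2.5 = 1.817646
sin(2 * 8.5) = sin(17.0) = 0.292372
Q = 0.35 * 1.817646 * 0.292372
Q = 0.1860 m^3/s

0.1860


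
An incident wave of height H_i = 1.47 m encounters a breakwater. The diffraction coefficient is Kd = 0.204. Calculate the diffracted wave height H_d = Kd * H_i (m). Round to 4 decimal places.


H_d = Kd * H_i
H_d = 0.204 * 1.47
H_d = 0.2999 m

0.2999


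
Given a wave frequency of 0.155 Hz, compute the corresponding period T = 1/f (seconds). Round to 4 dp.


T = 1 / f
T = 1 / 0.155
T = 6.4516 s

6.4516


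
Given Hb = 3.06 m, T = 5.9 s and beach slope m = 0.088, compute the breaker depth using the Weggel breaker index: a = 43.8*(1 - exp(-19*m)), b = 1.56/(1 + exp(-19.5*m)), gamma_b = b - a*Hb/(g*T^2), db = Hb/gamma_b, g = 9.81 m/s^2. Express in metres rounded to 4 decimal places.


a = 43.8 * (1 - exp(-19 * m))
exp(-19 * 0.088) = exp(-1.6720) = 0.187871
a = 43.8 * (1 - 0.187871) = 35.571252
b = 1.56 / (1 + exp(-19.5 * m))
exp(-19.5 * 0.088) = exp(-1.7160) = 0.179784
b = 1.56 / (1 + 0.179784) = 1.322276
Hb / (g * T^2) = 3.06 / (9.81 * 5.9^2) = 3.06 / 341.4861 = 0.00896083
gamma_b = b - a * Hb/(g*T^2) = 1.322276 - 35.571252 * 0.00896083 = 1.003528
db = Hb / gamma_b = 3.06 / 1.003528
db = 3.0492 m

3.0492


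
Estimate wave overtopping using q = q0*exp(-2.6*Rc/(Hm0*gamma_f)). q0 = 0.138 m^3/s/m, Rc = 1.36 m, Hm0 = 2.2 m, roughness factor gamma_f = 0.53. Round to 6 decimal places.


q = q0 * exp(-2.6 * Rc / (Hm0 * gamma_f))
Exponent = -2.6 * 1.36 / (2.2 * 0.53)
= -2.6 * 1.36 / 1.1660
= -3.032590
exp(-3.032590) = 0.048191
q = 0.138 * 0.048191
q = 0.006650 m^3/s/m

0.006650


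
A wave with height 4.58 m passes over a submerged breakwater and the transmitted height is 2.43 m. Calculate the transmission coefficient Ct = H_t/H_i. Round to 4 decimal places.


Ct = H_t / H_i
Ct = 2.43 / 4.58
Ct = 0.5306

0.5306


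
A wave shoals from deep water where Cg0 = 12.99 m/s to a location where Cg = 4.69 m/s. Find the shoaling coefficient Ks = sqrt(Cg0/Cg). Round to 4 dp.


Ks = sqrt(Cg0 / Cg)
Ks = sqrt(12.99 / 4.69)
Ks = sqrt(2.7697)
Ks = 1.6642

1.6642


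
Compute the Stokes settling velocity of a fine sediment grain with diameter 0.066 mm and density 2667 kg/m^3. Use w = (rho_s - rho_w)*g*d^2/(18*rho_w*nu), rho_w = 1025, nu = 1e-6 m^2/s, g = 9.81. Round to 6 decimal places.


w = (rho_s - rho_w) * g * d^2 / (18 * rho_w * nu)
d = 0.066 mm = 0.000066 m
rho_s - rho_w = 2667 - 1025 = 1642
Numerator = 1642 * 9.81 * (0.000066)^2 = 0.000070166535
Denominator = 18 * 1025 * 1e-6 = 0.018450
w = 0.003803 m/s

0.003803


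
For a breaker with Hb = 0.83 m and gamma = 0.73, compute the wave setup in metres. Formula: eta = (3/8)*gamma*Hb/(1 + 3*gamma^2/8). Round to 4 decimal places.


eta = (3/8) * gamma * Hb / (1 + 3*gamma^2/8)
Numerator = (3/8) * 0.73 * 0.83 = 0.227212
Denominator = 1 + 3*0.73^2/8 = 1 + 0.199838 = 1.199838
eta = 0.227212 / 1.199838
eta = 0.1894 m

0.1894


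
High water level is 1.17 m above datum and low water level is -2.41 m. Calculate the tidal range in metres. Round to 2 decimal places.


Tidal range = High water - Low water
Tidal range = 1.17 - (-2.41)
Tidal range = 3.58 m

3.58


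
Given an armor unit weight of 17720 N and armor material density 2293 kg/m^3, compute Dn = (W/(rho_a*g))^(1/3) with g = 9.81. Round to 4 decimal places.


V = W / (rho_a * g)
V = 17720 / (2293 * 9.81)
V = 17720 / 22494.33
V = 0.787754 m^3
Dn = V^(1/3) = 0.787754^(1/3)
Dn = 0.9236 m

0.9236


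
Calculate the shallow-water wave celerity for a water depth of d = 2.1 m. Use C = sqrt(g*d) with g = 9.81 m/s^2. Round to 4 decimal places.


Using the shallow-water approximation:
C = sqrt(g * d) = sqrt(9.81 * 2.1)
C = sqrt(20.6010)
C = 4.5388 m/s

4.5388


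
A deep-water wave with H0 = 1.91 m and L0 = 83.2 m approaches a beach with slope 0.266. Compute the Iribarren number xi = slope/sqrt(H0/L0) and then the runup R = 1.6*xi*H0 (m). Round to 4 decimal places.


xi = slope / sqrt(H0/L0)
H0/L0 = 1.91/83.2 = 0.022957
sqrt(0.022957) = 0.151515
xi = 0.266 / 0.151515 = 1.755604
R = 1.6 * xi * H0 = 1.6 * 1.755604 * 1.91
R = 5.3651 m

5.3651


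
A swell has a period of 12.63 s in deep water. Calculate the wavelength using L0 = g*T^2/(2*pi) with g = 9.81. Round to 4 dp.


L0 = g * T^2 / (2 * pi)
L0 = 9.81 * 12.63^2 / (2 * pi)
L0 = 9.81 * 159.5169 / 6.28319
L0 = 1564.8608 / 6.28319
L0 = 249.0553 m

249.0553


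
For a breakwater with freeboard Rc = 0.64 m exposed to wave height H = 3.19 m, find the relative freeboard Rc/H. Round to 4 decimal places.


Relative freeboard = Rc / H
= 0.64 / 3.19
= 0.2006

0.2006


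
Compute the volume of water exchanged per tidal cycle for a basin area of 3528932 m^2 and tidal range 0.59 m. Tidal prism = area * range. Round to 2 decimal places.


Tidal prism = Area * Tidal range
P = 3528932 * 0.59
P = 2082069.88 m^3

2082069.88


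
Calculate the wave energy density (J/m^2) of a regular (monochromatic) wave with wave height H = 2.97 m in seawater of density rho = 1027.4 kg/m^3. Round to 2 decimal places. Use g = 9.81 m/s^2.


E = (1/8) * rho * g * H^2
E = (1/8) * 1027.4 * 9.81 * 2.97^2
E = 0.125 * 1027.4 * 9.81 * 8.8209
E = 11113.00 J/m^2

11113.00


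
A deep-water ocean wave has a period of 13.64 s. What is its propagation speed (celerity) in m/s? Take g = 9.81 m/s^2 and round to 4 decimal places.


We use the deep-water celerity formula:
C = g * T / (2 * pi)
C = 9.81 * 13.64 / (2 * 3.14159...)
C = 133.808400 / 6.283185
C = 21.2963 m/s

21.2963


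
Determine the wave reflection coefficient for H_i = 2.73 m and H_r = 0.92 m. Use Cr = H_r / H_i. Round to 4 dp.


Cr = H_r / H_i
Cr = 0.92 / 2.73
Cr = 0.3370

0.3370


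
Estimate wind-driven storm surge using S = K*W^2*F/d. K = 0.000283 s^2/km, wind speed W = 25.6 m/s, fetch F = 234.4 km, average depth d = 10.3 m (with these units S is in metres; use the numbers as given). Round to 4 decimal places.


S = K * W^2 * F / d
W^2 = 25.6^2 = 655.36
S = 0.000283 * 655.36 * 234.4 / 10.3
Numerator = 0.000283 * 655.36 * 234.4 = 43.473437
S = 43.473437 / 10.3 = 4.2207 m

4.2207


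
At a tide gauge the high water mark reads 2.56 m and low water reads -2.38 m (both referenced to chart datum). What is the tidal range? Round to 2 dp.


Tidal range = High water - Low water
Tidal range = 2.56 - (-2.38)
Tidal range = 4.94 m

4.94


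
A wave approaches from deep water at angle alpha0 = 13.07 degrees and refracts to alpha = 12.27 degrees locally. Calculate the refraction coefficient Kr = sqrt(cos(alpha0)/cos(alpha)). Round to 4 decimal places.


Kr = sqrt(cos(alpha0) / cos(alpha))
cos(13.07) = 0.974095
cos(12.27) = 0.977157
Kr = sqrt(0.974095 / 0.977157)
Kr = sqrt(0.996866)
Kr = 0.9984

0.9984


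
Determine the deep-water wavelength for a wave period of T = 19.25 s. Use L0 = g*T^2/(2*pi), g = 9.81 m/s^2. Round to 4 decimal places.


L0 = g * T^2 / (2 * pi)
L0 = 9.81 * 19.25^2 / (2 * pi)
L0 = 9.81 * 370.5625 / 6.28319
L0 = 3635.2181 / 6.28319
L0 = 578.5629 m

578.5629


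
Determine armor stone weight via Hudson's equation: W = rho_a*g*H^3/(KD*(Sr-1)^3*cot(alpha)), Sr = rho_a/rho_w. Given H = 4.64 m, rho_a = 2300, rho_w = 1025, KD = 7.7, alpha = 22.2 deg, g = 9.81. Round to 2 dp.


Sr = rho_a / rho_w = 2300 / 1025 = 2.243902
(Sr - 1) = 1.243902
(Sr - 1)^3 = 1.924682
cot(22.2) = 1 / tan(22.2) = 1 / 0.408092 = 2.450425
Numerator = 2300 * 9.81 * 4.64^3 = 2253983.7727
Denominator = 7.7 * 1.924682 * 2.450425 = 36.315425
W = 2253983.7727 / 36.315425
W = 62066.84 N

62066.84


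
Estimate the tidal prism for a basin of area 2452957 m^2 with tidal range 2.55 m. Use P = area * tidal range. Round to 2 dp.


Tidal prism = Area * Tidal range
P = 2452957 * 2.55
P = 6255040.35 m^3

6255040.35


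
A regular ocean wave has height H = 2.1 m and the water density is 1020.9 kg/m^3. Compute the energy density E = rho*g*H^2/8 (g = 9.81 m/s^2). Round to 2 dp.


E = (1/8) * rho * g * H^2
E = (1/8) * 1020.9 * 9.81 * 2.1^2
E = 0.125 * 1020.9 * 9.81 * 4.4100
E = 5520.78 J/m^2

5520.78


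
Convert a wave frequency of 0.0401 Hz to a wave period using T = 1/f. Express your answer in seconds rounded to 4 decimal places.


T = 1 / f
T = 1 / 0.0401
T = 24.9377 s

24.9377


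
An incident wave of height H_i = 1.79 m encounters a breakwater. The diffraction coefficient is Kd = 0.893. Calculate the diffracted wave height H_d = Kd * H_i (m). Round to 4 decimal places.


H_d = Kd * H_i
H_d = 0.893 * 1.79
H_d = 1.5985 m

1.5985


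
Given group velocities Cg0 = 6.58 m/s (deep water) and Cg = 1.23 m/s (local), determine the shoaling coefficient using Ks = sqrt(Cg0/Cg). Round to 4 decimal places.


Ks = sqrt(Cg0 / Cg)
Ks = sqrt(6.58 / 1.23)
Ks = sqrt(5.3496)
Ks = 2.3129

2.3129


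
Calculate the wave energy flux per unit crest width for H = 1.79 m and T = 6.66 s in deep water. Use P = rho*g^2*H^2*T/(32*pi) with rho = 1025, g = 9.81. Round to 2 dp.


P = rho * g^2 * H^2 * T / (32 * pi)
P = 1025 * 9.81^2 * 1.79^2 * 6.66 / (32 * pi)
P = 1025 * 96.2361 * 3.2041 * 6.66 / 100.53096
P = 20938.34 W/m

20938.34


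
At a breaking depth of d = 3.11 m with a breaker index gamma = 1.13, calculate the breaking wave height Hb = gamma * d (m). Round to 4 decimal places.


Hb = gamma * d
Hb = 1.13 * 3.11
Hb = 3.5143 m

3.5143


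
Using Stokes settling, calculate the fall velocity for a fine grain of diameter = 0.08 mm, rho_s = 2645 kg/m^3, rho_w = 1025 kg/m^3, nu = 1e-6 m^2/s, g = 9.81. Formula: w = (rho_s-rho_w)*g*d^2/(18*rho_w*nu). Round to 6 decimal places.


w = (rho_s - rho_w) * g * d^2 / (18 * rho_w * nu)
d = 0.08 mm = 0.000080 m
rho_s - rho_w = 2645 - 1025 = 1620
Numerator = 1620 * 9.81 * (0.000080)^2 = 0.000101710080
Denominator = 18 * 1025 * 1e-6 = 0.018450
w = 0.005513 m/s

0.005513


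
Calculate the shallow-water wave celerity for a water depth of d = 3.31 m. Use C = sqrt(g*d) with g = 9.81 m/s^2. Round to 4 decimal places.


Using the shallow-water approximation:
C = sqrt(g * d) = sqrt(9.81 * 3.31)
C = sqrt(32.4711)
C = 5.6983 m/s

5.6983


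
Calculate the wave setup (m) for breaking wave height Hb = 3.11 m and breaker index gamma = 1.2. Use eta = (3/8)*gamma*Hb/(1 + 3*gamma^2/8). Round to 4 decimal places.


eta = (3/8) * gamma * Hb / (1 + 3*gamma^2/8)
Numerator = (3/8) * 1.2 * 3.11 = 1.399500
Denominator = 1 + 3*1.2^2/8 = 1 + 0.540000 = 1.540000
eta = 1.399500 / 1.540000
eta = 0.9088 m

0.9088


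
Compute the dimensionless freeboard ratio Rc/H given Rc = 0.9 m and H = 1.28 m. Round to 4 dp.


Relative freeboard = Rc / H
= 0.9 / 1.28
= 0.7031

0.7031


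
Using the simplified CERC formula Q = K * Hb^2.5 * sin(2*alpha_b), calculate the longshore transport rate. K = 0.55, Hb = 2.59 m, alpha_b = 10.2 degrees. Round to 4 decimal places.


Q = K * Hb^2.5 * sin(2 * alpha_b)
Hb^2.5 = 2.59^2.5 = 10.795665
sin(2 * 10.2) = sin(20.4) = 0.348572
Q = 0.55 * 10.795665 * 0.348572
Q = 2.0697 m^3/s

2.0697


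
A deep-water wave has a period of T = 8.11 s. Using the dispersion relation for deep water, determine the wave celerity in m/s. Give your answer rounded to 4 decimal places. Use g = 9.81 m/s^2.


We use the deep-water celerity formula:
C = g * T / (2 * pi)
C = 9.81 * 8.11 / (2 * 3.14159...)
C = 79.559100 / 6.283185
C = 12.6622 m/s

12.6622


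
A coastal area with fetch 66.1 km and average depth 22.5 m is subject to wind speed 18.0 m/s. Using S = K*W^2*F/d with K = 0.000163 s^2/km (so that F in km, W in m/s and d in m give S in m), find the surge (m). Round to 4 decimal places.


S = K * W^2 * F / d
W^2 = 18.0^2 = 324.00
S = 0.000163 * 324.00 * 66.1 / 22.5
Numerator = 0.000163 * 324.00 * 66.1 = 3.490873
S = 3.490873 / 22.5 = 0.1551 m

0.1551


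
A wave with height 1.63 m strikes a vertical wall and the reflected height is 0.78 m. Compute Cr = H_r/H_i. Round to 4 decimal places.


Cr = H_r / H_i
Cr = 0.78 / 1.63
Cr = 0.4785

0.4785


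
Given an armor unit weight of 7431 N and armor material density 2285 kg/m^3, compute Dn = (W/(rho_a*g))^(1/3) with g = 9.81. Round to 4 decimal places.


V = W / (rho_a * g)
V = 7431 / (2285 * 9.81)
V = 7431 / 22415.85
V = 0.331507 m^3
Dn = V^(1/3) = 0.331507^(1/3)
Dn = 0.6921 m

0.6921


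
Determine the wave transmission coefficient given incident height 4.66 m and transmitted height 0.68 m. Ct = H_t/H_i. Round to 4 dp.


Ct = H_t / H_i
Ct = 0.68 / 4.66
Ct = 0.1459

0.1459


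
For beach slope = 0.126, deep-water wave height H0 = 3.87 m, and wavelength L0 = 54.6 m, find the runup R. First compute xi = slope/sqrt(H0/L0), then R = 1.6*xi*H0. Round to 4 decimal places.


xi = slope / sqrt(H0/L0)
H0/L0 = 3.87/54.6 = 0.070879
sqrt(0.070879) = 0.266231
xi = 0.126 / 0.266231 = 0.473273
R = 1.6 * xi * H0 = 1.6 * 0.473273 * 3.87
R = 2.9305 m

2.9305


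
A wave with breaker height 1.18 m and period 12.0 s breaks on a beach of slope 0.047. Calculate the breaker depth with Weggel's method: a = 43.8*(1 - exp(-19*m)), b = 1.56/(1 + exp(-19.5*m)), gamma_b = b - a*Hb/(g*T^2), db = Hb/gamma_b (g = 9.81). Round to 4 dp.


a = 43.8 * (1 - exp(-19 * m))
exp(-19 * 0.047) = exp(-0.8930) = 0.409426
a = 43.8 * (1 - 0.409426) = 25.867157
b = 1.56 / (1 + exp(-19.5 * m))
exp(-19.5 * 0.047) = exp(-0.9165) = 0.399916
b = 1.56 / (1 + 0.399916) = 1.114352
Hb / (g * T^2) = 1.18 / (9.81 * 12.0^2) = 1.18 / 1412.6400 = 0.00083532
gamma_b = b - a * Hb/(g*T^2) = 1.114352 - 25.867157 * 0.00083532 = 1.092745
db = Hb / gamma_b = 1.18 / 1.092745
db = 1.0798 m

1.0798


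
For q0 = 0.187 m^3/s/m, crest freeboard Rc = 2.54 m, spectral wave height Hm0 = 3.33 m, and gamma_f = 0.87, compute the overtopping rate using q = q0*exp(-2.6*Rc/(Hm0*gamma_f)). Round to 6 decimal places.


q = q0 * exp(-2.6 * Rc / (Hm0 * gamma_f))
Exponent = -2.6 * 2.54 / (3.33 * 0.87)
= -2.6 * 2.54 / 2.8971
= -2.279521
exp(-2.279521) = 0.102333
q = 0.187 * 0.102333
q = 0.019136 m^3/s/m

0.019136


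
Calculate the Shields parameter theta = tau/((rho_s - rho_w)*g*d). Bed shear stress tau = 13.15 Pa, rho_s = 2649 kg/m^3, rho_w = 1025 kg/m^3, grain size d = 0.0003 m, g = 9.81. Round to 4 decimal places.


theta = tau / ((rho_s - rho_w) * g * d)
rho_s - rho_w = 2649 - 1025 = 1624
Denominator = 1624 * 9.81 * 0.0003 = 4.779432
theta = 13.15 / 4.779432
theta = 2.7514

2.7514


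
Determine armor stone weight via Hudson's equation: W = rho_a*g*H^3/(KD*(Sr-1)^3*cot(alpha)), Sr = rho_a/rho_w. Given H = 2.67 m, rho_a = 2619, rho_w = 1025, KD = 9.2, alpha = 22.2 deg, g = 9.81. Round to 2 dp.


Sr = rho_a / rho_w = 2619 / 1025 = 2.555122
(Sr - 1) = 1.555122
(Sr - 1)^3 = 3.760914
cot(22.2) = 1 / tan(22.2) = 1 / 0.408092 = 2.450425
Numerator = 2619 * 9.81 * 2.67^3 = 489033.1391
Denominator = 9.2 * 3.760914 * 2.450425 = 84.785704
W = 489033.1391 / 84.785704
W = 5767.87 N

5767.87


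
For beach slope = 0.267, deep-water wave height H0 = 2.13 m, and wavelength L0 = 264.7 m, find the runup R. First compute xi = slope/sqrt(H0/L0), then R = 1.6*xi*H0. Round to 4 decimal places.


xi = slope / sqrt(H0/L0)
H0/L0 = 2.13/264.7 = 0.008047
sqrt(0.008047) = 0.089704
xi = 0.267 / 0.089704 = 2.976449
R = 1.6 * xi * H0 = 1.6 * 2.976449 * 2.13
R = 10.1437 m

10.1437


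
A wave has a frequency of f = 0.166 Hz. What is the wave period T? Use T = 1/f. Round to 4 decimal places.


T = 1 / f
T = 1 / 0.166
T = 6.0241 s

6.0241


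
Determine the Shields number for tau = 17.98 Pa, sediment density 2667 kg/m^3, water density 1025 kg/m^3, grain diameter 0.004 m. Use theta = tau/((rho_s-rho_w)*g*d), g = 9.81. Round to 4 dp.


theta = tau / ((rho_s - rho_w) * g * d)
rho_s - rho_w = 2667 - 1025 = 1642
Denominator = 1642 * 9.81 * 0.004 = 64.432080
theta = 17.98 / 64.432080
theta = 0.2791

0.2791


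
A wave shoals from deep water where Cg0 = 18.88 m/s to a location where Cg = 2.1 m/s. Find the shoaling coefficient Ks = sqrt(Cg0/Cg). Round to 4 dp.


Ks = sqrt(Cg0 / Cg)
Ks = sqrt(18.88 / 2.1)
Ks = sqrt(8.9905)
Ks = 2.9984

2.9984


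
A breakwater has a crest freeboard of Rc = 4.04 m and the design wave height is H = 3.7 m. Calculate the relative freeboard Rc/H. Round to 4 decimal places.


Relative freeboard = Rc / H
= 4.04 / 3.7
= 1.0919

1.0919


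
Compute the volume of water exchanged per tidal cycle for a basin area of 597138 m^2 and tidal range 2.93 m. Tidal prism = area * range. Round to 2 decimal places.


Tidal prism = Area * Tidal range
P = 597138 * 2.93
P = 1749614.34 m^3

1749614.34


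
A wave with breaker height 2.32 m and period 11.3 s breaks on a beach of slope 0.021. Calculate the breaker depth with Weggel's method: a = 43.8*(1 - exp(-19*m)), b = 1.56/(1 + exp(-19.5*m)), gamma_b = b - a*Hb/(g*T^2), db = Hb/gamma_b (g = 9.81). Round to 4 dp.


a = 43.8 * (1 - exp(-19 * m))
exp(-19 * 0.021) = exp(-0.3990) = 0.670991
a = 43.8 * (1 - 0.670991) = 14.410607
b = 1.56 / (1 + exp(-19.5 * m))
exp(-19.5 * 0.021) = exp(-0.4095) = 0.663982
b = 1.56 / (1 + 0.663982) = 0.937510
Hb / (g * T^2) = 2.32 / (9.81 * 11.3^2) = 2.32 / 1252.6389 = 0.00185209
gamma_b = b - a * Hb/(g*T^2) = 0.937510 - 14.410607 * 0.00185209 = 0.910820
db = Hb / gamma_b = 2.32 / 0.910820
db = 2.5472 m

2.5472


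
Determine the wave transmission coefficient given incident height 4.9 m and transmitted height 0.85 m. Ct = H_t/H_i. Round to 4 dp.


Ct = H_t / H_i
Ct = 0.85 / 4.9
Ct = 0.1735

0.1735


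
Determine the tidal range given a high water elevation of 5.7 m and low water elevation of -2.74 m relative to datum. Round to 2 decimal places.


Tidal range = High water - Low water
Tidal range = 5.7 - (-2.74)
Tidal range = 8.44 m

8.44


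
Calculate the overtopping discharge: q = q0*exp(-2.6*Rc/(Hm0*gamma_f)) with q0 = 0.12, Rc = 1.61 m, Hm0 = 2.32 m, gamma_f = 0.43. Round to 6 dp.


q = q0 * exp(-2.6 * Rc / (Hm0 * gamma_f))
Exponent = -2.6 * 1.61 / (2.32 * 0.43)
= -2.6 * 1.61 / 0.9976
= -4.196071
exp(-4.196071) = 0.015055
q = 0.12 * 0.015055
q = 0.001807 m^3/s/m

0.001807


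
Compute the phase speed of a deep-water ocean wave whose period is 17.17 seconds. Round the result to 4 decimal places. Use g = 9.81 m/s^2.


We use the deep-water celerity formula:
C = g * T / (2 * pi)
C = 9.81 * 17.17 / (2 * 3.14159...)
C = 168.437700 / 6.283185
C = 26.8077 m/s

26.8077


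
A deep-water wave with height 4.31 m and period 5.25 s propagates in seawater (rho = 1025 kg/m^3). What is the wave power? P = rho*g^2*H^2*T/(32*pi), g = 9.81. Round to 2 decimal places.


P = rho * g^2 * H^2 * T / (32 * pi)
P = 1025 * 9.81^2 * 4.31^2 * 5.25 / (32 * pi)
P = 1025 * 96.2361 * 18.5761 * 5.25 / 100.53096
P = 95692.05 W/m

95692.05


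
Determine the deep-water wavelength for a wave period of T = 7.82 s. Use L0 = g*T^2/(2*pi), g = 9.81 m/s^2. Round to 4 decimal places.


L0 = g * T^2 / (2 * pi)
L0 = 9.81 * 7.82^2 / (2 * pi)
L0 = 9.81 * 61.1524 / 6.28319
L0 = 599.9050 / 6.28319
L0 = 95.4779 m

95.4779


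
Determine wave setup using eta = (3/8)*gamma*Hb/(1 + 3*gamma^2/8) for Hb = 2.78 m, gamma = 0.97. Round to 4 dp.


eta = (3/8) * gamma * Hb / (1 + 3*gamma^2/8)
Numerator = (3/8) * 0.97 * 2.78 = 1.011225
Denominator = 1 + 3*0.97^2/8 = 1 + 0.352838 = 1.352838
eta = 1.011225 / 1.352838
eta = 0.7475 m

0.7475


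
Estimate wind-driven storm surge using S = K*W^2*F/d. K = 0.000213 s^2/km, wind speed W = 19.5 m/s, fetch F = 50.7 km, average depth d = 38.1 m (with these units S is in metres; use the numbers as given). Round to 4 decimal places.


S = K * W^2 * F / d
W^2 = 19.5^2 = 380.25
S = 0.000213 * 380.25 * 50.7 / 38.1
Numerator = 0.000213 * 380.25 * 50.7 = 4.106358
S = 4.106358 / 38.1 = 0.1078 m

0.1078


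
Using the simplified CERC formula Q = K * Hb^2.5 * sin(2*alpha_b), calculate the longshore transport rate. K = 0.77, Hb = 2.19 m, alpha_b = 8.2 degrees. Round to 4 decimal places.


Q = K * Hb^2.5 * sin(2 * alpha_b)
Hb^2.5 = 2.19^2.5 = 7.097580
sin(2 * 8.2) = sin(16.4) = 0.282341
Q = 0.77 * 7.097580 * 0.282341
Q = 1.5430 m^3/s

1.5430


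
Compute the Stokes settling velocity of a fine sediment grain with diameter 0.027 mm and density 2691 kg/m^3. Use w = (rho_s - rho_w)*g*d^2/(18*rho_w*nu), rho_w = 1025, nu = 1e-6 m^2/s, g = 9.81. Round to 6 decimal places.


w = (rho_s - rho_w) * g * d^2 / (18 * rho_w * nu)
d = 0.027 mm = 0.000027 m
rho_s - rho_w = 2691 - 1025 = 1666
Numerator = 1666 * 9.81 * (0.000027)^2 = 0.000011914382
Denominator = 18 * 1025 * 1e-6 = 0.018450
w = 0.000646 m/s

0.000646


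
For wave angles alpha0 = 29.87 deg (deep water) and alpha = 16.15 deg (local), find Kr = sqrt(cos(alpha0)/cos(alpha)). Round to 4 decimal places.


Kr = sqrt(cos(alpha0) / cos(alpha))
cos(29.87) = 0.867158
cos(16.15) = 0.960537
Kr = sqrt(0.867158 / 0.960537)
Kr = sqrt(0.902784)
Kr = 0.9501

0.9501
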